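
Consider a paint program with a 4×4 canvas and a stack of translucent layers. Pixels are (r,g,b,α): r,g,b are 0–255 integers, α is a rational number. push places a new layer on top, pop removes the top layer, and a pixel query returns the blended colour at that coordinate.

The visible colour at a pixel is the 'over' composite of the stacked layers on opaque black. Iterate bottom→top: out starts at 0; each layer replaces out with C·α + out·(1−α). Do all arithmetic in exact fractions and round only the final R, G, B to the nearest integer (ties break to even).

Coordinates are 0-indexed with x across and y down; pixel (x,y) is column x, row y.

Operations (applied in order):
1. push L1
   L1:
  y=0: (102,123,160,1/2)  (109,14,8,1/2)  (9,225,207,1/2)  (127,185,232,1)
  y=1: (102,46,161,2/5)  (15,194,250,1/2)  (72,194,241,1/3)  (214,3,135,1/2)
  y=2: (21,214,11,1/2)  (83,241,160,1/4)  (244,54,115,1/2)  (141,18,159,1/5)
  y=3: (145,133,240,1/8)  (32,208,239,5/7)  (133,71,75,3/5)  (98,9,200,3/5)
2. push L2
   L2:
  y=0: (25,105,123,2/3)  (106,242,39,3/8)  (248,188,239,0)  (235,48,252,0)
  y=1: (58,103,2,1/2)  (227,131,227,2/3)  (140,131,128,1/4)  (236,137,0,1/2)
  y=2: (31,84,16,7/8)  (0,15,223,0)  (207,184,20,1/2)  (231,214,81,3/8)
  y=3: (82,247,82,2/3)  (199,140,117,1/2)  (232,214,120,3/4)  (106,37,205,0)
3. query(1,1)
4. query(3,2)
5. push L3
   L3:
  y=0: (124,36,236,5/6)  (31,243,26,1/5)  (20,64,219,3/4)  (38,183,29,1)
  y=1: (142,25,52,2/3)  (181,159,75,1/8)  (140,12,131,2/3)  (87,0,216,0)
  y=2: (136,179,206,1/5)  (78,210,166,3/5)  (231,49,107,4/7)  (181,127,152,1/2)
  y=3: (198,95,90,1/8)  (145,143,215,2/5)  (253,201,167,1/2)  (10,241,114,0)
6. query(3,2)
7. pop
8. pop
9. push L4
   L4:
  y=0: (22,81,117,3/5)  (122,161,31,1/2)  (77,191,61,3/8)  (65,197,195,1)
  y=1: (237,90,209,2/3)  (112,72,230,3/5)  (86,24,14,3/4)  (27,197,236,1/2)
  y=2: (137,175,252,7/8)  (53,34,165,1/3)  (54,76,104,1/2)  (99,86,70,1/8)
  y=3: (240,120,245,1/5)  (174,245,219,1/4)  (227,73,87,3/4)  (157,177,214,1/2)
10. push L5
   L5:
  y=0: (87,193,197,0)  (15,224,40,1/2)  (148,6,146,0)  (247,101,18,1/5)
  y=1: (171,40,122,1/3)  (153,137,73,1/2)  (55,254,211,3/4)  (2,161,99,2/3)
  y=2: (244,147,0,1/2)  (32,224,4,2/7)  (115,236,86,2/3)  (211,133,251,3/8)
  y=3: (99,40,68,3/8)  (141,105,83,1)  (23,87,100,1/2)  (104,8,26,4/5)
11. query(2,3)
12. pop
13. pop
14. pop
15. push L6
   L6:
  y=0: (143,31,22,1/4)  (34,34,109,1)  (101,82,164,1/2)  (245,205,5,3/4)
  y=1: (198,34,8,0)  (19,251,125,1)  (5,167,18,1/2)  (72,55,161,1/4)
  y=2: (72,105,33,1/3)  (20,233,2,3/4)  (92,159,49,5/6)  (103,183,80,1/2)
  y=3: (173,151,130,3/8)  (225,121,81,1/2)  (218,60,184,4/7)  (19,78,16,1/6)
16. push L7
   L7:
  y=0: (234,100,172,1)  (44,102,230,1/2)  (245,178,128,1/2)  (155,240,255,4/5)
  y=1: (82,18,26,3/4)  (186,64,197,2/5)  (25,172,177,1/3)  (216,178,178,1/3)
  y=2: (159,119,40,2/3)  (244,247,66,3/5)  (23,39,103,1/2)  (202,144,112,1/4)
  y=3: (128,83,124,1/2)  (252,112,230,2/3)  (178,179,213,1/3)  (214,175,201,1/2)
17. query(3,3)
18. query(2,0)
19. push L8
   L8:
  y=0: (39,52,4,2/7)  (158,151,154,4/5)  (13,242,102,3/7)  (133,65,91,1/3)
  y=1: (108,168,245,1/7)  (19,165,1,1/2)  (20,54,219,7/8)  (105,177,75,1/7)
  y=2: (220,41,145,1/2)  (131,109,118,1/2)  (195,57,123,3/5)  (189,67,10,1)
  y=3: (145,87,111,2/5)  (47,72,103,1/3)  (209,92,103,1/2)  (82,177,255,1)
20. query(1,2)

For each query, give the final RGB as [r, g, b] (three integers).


query (1,1) [L1,L2] — begin 0,0,0
L1 α=1/2: [15/2, 97, 125]
L2 α=2/3: [923/6, 359/3, 193]
→ [154, 120, 193]

query (3,2) [L1,L2] — begin 0,0,0
L1 α=1/5: [141/5, 18/5, 159/5]
L2 α=3/8: [417/4, 165/2, 201/4]
= [104, 82, 50]

(3,2) stack=L1,L2,L3; from [0,0,0]:
+L1 (α=1/5) → [141/5, 18/5, 159/5]
+L2 (α=3/8) → [417/4, 165/2, 201/4]
+L3 (α=1/2) → [1141/8, 419/4, 809/8]
rounded: [143, 105, 101]

(2,3) stack=L1,L4,L5; from [0,0,0]:
L1 α=3/5: [399/5, 213/5, 45]
L4 α=3/4: [951/5, 327/5, 153/2]
L5 α=1/2: [533/5, 381/5, 353/4]
→ [107, 76, 88]

at x=3,y=3 over L6,L7:
+L6 (α=1/6) → [19/6, 13, 8/3]
+L7 (α=1/2) → [1303/12, 94, 611/6]
= [109, 94, 102]

(2,0) stack=L6,L7; from [0,0,0]:
+L6 (α=1/2) → [101/2, 41, 82]
+L7 (α=1/2) → [591/4, 219/2, 105]
rounded: [148, 110, 105]

(1,2) stack=L6,L7,L8; from [0,0,0]:
L6 α=3/4: [15, 699/4, 3/2]
L7 α=3/5: [762/5, 2181/10, 201/5]
L8 α=1/2: [1417/10, 3271/20, 791/10]
→ [142, 164, 79]


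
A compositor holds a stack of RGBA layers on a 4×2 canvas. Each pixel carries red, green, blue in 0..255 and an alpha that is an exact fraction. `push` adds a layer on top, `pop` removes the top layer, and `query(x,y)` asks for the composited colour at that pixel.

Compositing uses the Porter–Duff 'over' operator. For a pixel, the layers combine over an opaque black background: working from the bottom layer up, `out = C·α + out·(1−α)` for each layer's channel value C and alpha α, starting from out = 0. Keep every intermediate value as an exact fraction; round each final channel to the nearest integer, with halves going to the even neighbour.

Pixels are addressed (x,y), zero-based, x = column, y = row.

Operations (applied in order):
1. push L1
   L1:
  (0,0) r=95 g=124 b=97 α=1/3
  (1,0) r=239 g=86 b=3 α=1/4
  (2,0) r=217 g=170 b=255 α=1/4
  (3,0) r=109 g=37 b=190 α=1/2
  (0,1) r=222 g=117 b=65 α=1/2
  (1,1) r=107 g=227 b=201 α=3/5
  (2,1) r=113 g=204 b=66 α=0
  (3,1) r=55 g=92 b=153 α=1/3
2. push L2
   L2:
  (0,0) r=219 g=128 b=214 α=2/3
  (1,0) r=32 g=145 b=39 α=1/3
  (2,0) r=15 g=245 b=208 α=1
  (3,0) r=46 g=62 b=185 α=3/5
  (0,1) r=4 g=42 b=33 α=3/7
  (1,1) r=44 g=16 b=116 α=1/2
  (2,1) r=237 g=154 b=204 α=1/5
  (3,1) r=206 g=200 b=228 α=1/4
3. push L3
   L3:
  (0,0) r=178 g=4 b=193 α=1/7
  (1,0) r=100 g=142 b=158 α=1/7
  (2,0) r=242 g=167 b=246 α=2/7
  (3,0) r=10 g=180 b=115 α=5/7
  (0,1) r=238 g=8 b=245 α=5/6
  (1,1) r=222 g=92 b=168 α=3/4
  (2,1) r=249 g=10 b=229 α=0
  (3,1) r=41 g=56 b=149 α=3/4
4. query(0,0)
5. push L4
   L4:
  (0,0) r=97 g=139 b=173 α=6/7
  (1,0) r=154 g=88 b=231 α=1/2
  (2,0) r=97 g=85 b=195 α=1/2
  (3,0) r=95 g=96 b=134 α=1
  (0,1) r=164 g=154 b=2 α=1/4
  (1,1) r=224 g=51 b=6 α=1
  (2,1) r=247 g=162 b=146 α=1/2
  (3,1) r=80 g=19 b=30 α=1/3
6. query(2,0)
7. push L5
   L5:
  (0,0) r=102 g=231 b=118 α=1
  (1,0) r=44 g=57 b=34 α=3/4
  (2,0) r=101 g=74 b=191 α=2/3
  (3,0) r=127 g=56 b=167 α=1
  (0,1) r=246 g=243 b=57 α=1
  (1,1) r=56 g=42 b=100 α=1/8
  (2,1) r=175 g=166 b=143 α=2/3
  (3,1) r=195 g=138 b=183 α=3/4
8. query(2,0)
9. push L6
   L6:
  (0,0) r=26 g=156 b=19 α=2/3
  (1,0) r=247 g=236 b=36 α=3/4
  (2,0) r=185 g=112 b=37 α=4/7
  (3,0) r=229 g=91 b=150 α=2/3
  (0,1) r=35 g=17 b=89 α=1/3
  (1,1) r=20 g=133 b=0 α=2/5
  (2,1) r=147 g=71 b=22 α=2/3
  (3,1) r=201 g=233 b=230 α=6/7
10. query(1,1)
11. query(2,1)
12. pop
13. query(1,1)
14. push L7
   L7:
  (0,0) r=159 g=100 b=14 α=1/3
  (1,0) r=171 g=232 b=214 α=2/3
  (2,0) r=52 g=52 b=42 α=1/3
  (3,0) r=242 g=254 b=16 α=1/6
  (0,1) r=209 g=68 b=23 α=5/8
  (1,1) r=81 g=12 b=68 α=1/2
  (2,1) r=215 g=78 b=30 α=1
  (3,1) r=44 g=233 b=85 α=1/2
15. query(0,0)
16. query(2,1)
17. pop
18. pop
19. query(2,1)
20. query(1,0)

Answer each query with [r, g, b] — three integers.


(0,0) stack=L1,L2,L3; from [0,0,0]:
L1 α=1/3: [95/3, 124/3, 97/3]
L2 α=2/3: [1409/9, 892/9, 1381/9]
L3 α=1/7: [3352/21, 1796/21, 3341/21]
→ [160, 86, 159]

(2,0) stack=L1,L2,L3,L4; from [0,0,0]:
after L1 α=1/4: [217/4, 85/2, 255/4]
after L2 α=1: [15, 245, 208]
after L3 α=2/7: [559/7, 1559/7, 1532/7]
after L4 α=1/2: [619/7, 1077/7, 2897/14]
= [88, 154, 207]

(2,0) stack=L1,L2,L3,L4,L5; from [0,0,0]:
after L1 α=1/4: [217/4, 85/2, 255/4]
after L2 α=1: [15, 245, 208]
after L3 α=2/7: [559/7, 1559/7, 1532/7]
after L4 α=1/2: [619/7, 1077/7, 2897/14]
after L5 α=2/3: [2033/21, 2113/21, 8245/42]
→ [97, 101, 196]

(1,1) stack=L1,L2,L3,L4,L5,L6; from [0,0,0]:
+L1 (α=3/5) → [321/5, 681/5, 603/5]
+L2 (α=1/2) → [541/10, 761/10, 1183/10]
+L3 (α=3/4) → [7201/40, 3521/40, 6223/40]
+L4 (α=1) → [224, 51, 6]
+L5 (α=1/8) → [203, 399/8, 71/4]
+L6 (α=2/5) → [649/5, 665/8, 213/20]
= [130, 83, 11]

(2,1) stack=L1,L2,L3,L4,L5,L6; from [0,0,0]:
L1 α=0: [0, 0, 0]
L2 α=1/5: [237/5, 154/5, 204/5]
L3 α=0: [237/5, 154/5, 204/5]
L4 α=1/2: [736/5, 482/5, 467/5]
L5 α=2/3: [2486/15, 714/5, 1897/15]
L6 α=2/3: [6896/45, 1424/15, 2557/45]
rounded: [153, 95, 57]

at x=1,y=1 over L1,L2,L3,L4,L5:
after L1 α=3/5: [321/5, 681/5, 603/5]
after L2 α=1/2: [541/10, 761/10, 1183/10]
after L3 α=3/4: [7201/40, 3521/40, 6223/40]
after L4 α=1: [224, 51, 6]
after L5 α=1/8: [203, 399/8, 71/4]
→ [203, 50, 18]

query (0,0) [L1,L2,L3,L4,L5,L7] — begin 0,0,0
after L1 α=1/3: [95/3, 124/3, 97/3]
after L2 α=2/3: [1409/9, 892/9, 1381/9]
after L3 α=1/7: [3352/21, 1796/21, 3341/21]
after L4 α=6/7: [15574/147, 19310/147, 25139/147]
after L5 α=1: [102, 231, 118]
after L7 α=1/3: [121, 562/3, 250/3]
→ [121, 187, 83]

at x=2,y=1 over L1,L2,L3,L4,L5,L7:
+L1 (α=0) → [0, 0, 0]
+L2 (α=1/5) → [237/5, 154/5, 204/5]
+L3 (α=0) → [237/5, 154/5, 204/5]
+L4 (α=1/2) → [736/5, 482/5, 467/5]
+L5 (α=2/3) → [2486/15, 714/5, 1897/15]
+L7 (α=1) → [215, 78, 30]
= [215, 78, 30]

at x=2,y=1 over L1,L2,L3,L4:
+L1 (α=0) → [0, 0, 0]
+L2 (α=1/5) → [237/5, 154/5, 204/5]
+L3 (α=0) → [237/5, 154/5, 204/5]
+L4 (α=1/2) → [736/5, 482/5, 467/5]
rounded: [147, 96, 93]

(1,0) stack=L1,L2,L3,L4; from [0,0,0]:
+L1 (α=1/4) → [239/4, 43/2, 3/4]
+L2 (α=1/3) → [101/2, 188/3, 27/2]
+L3 (α=1/7) → [403/7, 74, 239/7]
+L4 (α=1/2) → [1481/14, 81, 928/7]
rounded: [106, 81, 133]


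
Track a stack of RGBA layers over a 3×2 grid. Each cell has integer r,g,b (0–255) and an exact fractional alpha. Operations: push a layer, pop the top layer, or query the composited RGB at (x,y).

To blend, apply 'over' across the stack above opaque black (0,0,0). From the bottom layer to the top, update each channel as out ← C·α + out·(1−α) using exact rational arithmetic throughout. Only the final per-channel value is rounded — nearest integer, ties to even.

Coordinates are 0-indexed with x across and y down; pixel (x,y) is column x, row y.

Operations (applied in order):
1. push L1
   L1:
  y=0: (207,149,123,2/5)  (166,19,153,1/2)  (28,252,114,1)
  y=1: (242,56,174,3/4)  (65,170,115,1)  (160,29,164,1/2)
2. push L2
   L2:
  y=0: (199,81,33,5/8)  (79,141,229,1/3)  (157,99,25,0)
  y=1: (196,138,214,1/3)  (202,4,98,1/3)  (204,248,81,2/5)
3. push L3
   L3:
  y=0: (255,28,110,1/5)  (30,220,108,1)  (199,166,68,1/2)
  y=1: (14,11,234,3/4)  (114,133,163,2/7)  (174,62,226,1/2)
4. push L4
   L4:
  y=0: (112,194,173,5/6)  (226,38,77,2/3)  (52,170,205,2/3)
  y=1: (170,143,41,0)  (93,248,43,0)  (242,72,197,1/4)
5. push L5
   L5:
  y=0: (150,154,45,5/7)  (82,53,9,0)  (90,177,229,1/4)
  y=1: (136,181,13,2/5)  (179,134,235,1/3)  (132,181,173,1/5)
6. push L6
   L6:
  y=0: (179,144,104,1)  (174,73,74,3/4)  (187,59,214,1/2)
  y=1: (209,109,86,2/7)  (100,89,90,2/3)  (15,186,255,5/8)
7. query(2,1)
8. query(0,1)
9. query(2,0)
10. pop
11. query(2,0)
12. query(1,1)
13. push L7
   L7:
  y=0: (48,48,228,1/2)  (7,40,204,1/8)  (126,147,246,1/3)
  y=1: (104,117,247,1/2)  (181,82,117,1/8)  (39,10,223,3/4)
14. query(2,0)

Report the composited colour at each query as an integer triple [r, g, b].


(2,1) stack=L1,L2,L3,L4,L5,L6; from [0,0,0]:
L1 α=1/2: [80, 29/2, 82]
L2 α=2/5: [648/5, 1079/10, 408/5]
L3 α=1/2: [759/5, 1699/20, 769/5]
L4 α=1/4: [3487/20, 6537/80, 823/5]
L5 α=1/5: [4147/25, 10157/100, 4157/25]
L6 α=5/8: [3579/50, 123471/800, 22173/100]
→ [72, 154, 222]

at x=0,y=1 over L1,L2,L3,L4,L5,L6:
after L1 α=3/4: [363/2, 42, 261/2]
after L2 α=1/3: [559/3, 74, 475/3]
after L3 α=3/4: [685/12, 107/4, 2581/12]
after L4 α=0: [685/12, 107/4, 2581/12]
after L5 α=2/5: [1773/20, 1769/20, 537/4]
after L6 α=2/7: [3445/28, 2641/28, 3373/28]
= [123, 94, 120]

at x=2,y=0 over L1,L2,L3,L4,L5,L6:
after L1 α=1: [28, 252, 114]
after L2 α=0: [28, 252, 114]
after L3 α=1/2: [227/2, 209, 91]
after L4 α=2/3: [145/2, 183, 167]
after L5 α=1/4: [615/8, 363/2, 365/2]
after L6 α=1/2: [2111/16, 481/4, 793/4]
rounded: [132, 120, 198]

(2,0) stack=L1,L2,L3,L4,L5; from [0,0,0]:
+L1 (α=1) → [28, 252, 114]
+L2 (α=0) → [28, 252, 114]
+L3 (α=1/2) → [227/2, 209, 91]
+L4 (α=2/3) → [145/2, 183, 167]
+L5 (α=1/4) → [615/8, 363/2, 365/2]
= [77, 182, 182]

query (1,1) [L1,L2,L3,L4,L5] — begin 0,0,0
+L1 (α=1) → [65, 170, 115]
+L2 (α=1/3) → [332/3, 344/3, 328/3]
+L3 (α=2/7) → [2344/21, 2518/21, 374/3]
+L4 (α=0) → [2344/21, 2518/21, 374/3]
+L5 (α=1/3) → [8447/63, 7850/63, 1453/9]
= [134, 125, 161]

(2,0) stack=L1,L2,L3,L4,L5,L7; from [0,0,0]:
+L1 (α=1) → [28, 252, 114]
+L2 (α=0) → [28, 252, 114]
+L3 (α=1/2) → [227/2, 209, 91]
+L4 (α=2/3) → [145/2, 183, 167]
+L5 (α=1/4) → [615/8, 363/2, 365/2]
+L7 (α=1/3) → [373/4, 170, 611/3]
rounded: [93, 170, 204]


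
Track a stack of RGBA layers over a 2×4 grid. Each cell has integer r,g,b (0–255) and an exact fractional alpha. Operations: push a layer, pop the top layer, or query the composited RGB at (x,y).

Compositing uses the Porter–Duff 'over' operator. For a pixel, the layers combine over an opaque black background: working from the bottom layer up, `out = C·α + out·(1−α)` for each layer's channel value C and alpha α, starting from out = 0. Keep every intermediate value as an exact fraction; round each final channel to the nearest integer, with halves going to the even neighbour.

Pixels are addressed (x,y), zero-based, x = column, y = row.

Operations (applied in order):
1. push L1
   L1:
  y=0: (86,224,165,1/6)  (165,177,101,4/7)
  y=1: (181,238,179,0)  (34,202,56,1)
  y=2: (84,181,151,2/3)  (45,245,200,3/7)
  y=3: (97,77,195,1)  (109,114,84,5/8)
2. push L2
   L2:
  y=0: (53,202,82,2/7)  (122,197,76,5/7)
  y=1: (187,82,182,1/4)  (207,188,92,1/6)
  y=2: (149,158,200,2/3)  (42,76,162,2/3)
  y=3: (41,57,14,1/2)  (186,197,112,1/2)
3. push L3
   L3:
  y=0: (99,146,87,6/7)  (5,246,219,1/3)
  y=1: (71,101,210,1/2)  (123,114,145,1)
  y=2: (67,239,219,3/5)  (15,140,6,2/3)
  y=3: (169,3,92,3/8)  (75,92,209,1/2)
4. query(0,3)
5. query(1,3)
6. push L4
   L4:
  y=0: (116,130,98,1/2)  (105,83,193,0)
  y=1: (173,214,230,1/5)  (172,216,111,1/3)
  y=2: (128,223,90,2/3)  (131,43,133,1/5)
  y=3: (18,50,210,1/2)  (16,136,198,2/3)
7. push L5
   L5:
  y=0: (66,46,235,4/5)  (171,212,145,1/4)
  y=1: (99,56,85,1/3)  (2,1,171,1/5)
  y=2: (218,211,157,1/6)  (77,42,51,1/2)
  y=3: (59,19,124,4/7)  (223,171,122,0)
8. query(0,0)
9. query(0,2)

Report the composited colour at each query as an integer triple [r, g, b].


query (0,3) [L1,L2,L3] — begin 0,0,0
+L1 (α=1) → [97, 77, 195]
+L2 (α=1/2) → [69, 67, 209/2]
+L3 (α=3/8) → [213/2, 43, 1597/16]
rounded: [106, 43, 100]

query (1,3) [L1,L2,L3] — begin 0,0,0
L1 α=5/8: [545/8, 285/4, 105/2]
L2 α=1/2: [2033/16, 1073/8, 329/4]
L3 α=1/2: [3233/32, 1809/16, 1165/8]
rounded: [101, 113, 146]

at x=0,y=0 over L1,L2,L3,L4,L5:
after L1 α=1/6: [43/3, 112/3, 55/2]
after L2 α=2/7: [533/21, 1772/21, 603/14]
after L3 α=6/7: [13007/147, 20168/147, 7911/98]
after L4 α=1/2: [30059/294, 19639/147, 17515/196]
after L5 α=4/5: [21535/294, 46687/735, 40351/196]
= [73, 64, 206]

at x=0,y=2 over L1,L2,L3,L4,L5:
+L1 (α=2/3) → [56, 362/3, 302/3]
+L2 (α=2/3) → [118, 1310/9, 1502/9]
+L3 (α=3/5) → [437/5, 9073/45, 8917/45]
+L4 (α=2/3) → [1717/15, 29143/135, 17017/135]
+L5 (α=1/6) → [2371/18, 17420/81, 10628/81]
→ [132, 215, 131]


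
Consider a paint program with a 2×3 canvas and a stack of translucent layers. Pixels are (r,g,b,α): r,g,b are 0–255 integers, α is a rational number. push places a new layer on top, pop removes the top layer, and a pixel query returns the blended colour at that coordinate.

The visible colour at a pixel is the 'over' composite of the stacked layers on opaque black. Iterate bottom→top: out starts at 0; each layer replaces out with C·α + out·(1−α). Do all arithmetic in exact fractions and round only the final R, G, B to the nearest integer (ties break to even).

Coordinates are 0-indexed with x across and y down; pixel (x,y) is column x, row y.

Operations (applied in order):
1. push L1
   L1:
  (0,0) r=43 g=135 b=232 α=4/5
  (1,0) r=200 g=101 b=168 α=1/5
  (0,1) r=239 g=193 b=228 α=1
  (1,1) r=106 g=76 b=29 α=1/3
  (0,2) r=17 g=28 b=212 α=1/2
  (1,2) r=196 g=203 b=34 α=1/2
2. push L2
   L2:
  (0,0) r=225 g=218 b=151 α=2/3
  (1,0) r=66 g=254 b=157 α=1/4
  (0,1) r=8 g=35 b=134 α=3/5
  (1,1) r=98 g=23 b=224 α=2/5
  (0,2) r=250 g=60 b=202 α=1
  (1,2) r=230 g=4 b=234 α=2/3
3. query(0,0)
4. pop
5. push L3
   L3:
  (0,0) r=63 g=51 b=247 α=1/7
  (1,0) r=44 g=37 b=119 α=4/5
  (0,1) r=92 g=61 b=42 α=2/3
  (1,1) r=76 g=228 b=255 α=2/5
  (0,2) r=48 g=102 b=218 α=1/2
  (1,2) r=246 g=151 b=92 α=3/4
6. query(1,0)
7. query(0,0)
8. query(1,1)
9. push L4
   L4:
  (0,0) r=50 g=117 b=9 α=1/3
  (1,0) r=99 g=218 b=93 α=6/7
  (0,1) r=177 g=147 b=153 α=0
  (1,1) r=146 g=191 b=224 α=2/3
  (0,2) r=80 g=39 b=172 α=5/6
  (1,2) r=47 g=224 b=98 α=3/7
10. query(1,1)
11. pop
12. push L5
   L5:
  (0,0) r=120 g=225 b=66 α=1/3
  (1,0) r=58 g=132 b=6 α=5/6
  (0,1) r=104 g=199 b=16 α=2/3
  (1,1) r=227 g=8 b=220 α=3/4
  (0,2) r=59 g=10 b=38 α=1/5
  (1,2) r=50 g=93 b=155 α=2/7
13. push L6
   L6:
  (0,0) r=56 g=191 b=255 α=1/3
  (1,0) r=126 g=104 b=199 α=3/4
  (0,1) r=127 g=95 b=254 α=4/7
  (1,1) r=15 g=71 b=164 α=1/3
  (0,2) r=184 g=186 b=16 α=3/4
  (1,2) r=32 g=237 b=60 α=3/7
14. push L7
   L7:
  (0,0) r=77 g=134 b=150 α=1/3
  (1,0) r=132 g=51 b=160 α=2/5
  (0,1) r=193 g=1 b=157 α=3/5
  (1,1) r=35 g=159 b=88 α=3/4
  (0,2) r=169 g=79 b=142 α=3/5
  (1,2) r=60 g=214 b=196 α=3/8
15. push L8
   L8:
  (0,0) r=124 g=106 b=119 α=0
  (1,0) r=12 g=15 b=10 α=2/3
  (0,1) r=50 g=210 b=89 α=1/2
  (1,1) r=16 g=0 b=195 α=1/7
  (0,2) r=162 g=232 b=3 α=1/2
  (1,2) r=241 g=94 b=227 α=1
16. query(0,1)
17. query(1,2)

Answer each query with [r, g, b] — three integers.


at x=0,y=0 over L1,L2:
L1 α=4/5: [172/5, 108, 928/5]
L2 α=2/3: [2422/15, 544/3, 2438/15]
= [161, 181, 163]

query (1,0) [L1,L3] — begin 0,0,0
L1 α=1/5: [40, 101/5, 168/5]
L3 α=4/5: [216/5, 841/25, 2548/25]
→ [43, 34, 102]

(0,0) stack=L1,L3; from [0,0,0]:
L1 α=4/5: [172/5, 108, 928/5]
L3 α=1/7: [1347/35, 699/7, 6803/35]
→ [38, 100, 194]

query (1,1) [L1,L3] — begin 0,0,0
L1 α=1/3: [106/3, 76/3, 29/3]
L3 α=2/5: [258/5, 532/5, 539/5]
→ [52, 106, 108]

query (1,1) [L1,L3,L4] — begin 0,0,0
after L1 α=1/3: [106/3, 76/3, 29/3]
after L3 α=2/5: [258/5, 532/5, 539/5]
after L4 α=2/3: [1718/15, 814/5, 2779/15]
= [115, 163, 185]

at x=0,y=1 over L1,L3,L5,L6,L7,L8:
L1 α=1: [239, 193, 228]
L3 α=2/3: [141, 105, 104]
L5 α=2/3: [349/3, 503/3, 136/3]
L6 α=4/7: [857/7, 883/7, 1152/7]
L7 α=3/5: [5767/35, 1787/35, 5601/35]
L8 α=1/2: [7517/70, 9137/70, 4358/35]
= [107, 131, 125]

(1,2) stack=L1,L3,L5,L6,L7,L8; from [0,0,0]:
L1 α=1/2: [98, 203/2, 17]
L3 α=3/4: [209, 1109/8, 293/4]
L5 α=2/7: [1145/7, 7033/56, 2705/28]
L6 α=3/7: [5252/49, 16987/98, 3965/49]
L7 α=3/8: [4385/49, 147851/784, 48637/392]
L8 α=1: [241, 94, 227]
→ [241, 94, 227]


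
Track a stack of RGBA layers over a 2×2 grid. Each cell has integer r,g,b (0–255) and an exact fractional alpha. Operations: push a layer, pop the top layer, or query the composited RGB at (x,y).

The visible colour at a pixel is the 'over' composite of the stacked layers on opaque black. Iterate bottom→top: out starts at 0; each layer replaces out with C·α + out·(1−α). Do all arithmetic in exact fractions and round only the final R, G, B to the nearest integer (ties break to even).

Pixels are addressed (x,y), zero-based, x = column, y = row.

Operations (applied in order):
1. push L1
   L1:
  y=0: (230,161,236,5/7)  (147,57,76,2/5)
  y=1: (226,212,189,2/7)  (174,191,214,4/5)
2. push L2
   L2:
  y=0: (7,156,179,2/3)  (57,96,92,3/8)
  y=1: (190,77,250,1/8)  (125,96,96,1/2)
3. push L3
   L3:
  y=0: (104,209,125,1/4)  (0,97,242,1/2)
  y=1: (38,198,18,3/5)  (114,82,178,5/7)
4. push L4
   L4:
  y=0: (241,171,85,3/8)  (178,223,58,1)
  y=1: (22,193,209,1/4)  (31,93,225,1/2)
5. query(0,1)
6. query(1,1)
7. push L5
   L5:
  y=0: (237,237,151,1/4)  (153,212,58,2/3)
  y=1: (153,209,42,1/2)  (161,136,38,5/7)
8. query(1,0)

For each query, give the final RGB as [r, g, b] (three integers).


at x=0,y=1 over L1,L2,L3,L4:
L1 α=2/7: [452/7, 424/7, 54]
L2 α=1/8: [321/4, 501/8, 157/2]
L3 α=3/5: [549/10, 2877/20, 211/5]
L4 α=1/4: [1867/40, 12491/80, 839/10]
= [47, 156, 84]

(1,1) stack=L1,L2,L3,L4; from [0,0,0]:
after L1 α=4/5: [696/5, 764/5, 856/5]
after L2 α=1/2: [1321/10, 622/5, 668/5]
after L3 α=5/7: [4171/35, 3294/35, 5786/35]
after L4 α=1/2: [2628/35, 6549/70, 13661/70]
rounded: [75, 94, 195]

(1,0) stack=L1,L2,L3,L4,L5; from [0,0,0]:
L1 α=2/5: [294/5, 114/5, 152/5]
L2 α=3/8: [465/8, 201/4, 107/2]
L3 α=1/2: [465/16, 589/8, 591/4]
L4 α=1: [178, 223, 58]
L5 α=2/3: [484/3, 647/3, 58]
= [161, 216, 58]


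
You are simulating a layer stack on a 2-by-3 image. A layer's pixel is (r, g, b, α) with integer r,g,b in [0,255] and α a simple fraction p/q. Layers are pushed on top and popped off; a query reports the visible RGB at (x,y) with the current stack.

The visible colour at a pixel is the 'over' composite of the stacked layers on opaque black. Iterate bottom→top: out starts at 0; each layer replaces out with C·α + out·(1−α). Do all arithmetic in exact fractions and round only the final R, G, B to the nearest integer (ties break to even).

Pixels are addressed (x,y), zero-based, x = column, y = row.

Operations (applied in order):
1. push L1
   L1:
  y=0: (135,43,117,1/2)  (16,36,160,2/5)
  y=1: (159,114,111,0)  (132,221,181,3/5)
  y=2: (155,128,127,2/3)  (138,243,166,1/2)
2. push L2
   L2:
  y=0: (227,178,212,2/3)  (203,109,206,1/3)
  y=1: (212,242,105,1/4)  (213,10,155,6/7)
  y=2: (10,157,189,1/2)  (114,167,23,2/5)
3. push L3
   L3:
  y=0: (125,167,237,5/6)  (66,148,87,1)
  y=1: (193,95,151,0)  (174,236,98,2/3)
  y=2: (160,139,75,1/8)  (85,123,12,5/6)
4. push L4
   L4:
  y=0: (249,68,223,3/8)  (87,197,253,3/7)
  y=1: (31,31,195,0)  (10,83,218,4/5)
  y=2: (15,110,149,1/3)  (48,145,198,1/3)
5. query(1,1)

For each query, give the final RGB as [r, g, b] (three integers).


query (1,1) [L1,L2,L3,L4] — begin 0,0,0
+L1 (α=3/5) → [396/5, 663/5, 543/5]
+L2 (α=6/7) → [6786/35, 963/35, 5193/35]
+L3 (α=2/3) → [6322/35, 17483/105, 12053/105]
+L4 (α=4/5) → [7722/175, 52343/525, 103613/525]
rounded: [44, 100, 197]


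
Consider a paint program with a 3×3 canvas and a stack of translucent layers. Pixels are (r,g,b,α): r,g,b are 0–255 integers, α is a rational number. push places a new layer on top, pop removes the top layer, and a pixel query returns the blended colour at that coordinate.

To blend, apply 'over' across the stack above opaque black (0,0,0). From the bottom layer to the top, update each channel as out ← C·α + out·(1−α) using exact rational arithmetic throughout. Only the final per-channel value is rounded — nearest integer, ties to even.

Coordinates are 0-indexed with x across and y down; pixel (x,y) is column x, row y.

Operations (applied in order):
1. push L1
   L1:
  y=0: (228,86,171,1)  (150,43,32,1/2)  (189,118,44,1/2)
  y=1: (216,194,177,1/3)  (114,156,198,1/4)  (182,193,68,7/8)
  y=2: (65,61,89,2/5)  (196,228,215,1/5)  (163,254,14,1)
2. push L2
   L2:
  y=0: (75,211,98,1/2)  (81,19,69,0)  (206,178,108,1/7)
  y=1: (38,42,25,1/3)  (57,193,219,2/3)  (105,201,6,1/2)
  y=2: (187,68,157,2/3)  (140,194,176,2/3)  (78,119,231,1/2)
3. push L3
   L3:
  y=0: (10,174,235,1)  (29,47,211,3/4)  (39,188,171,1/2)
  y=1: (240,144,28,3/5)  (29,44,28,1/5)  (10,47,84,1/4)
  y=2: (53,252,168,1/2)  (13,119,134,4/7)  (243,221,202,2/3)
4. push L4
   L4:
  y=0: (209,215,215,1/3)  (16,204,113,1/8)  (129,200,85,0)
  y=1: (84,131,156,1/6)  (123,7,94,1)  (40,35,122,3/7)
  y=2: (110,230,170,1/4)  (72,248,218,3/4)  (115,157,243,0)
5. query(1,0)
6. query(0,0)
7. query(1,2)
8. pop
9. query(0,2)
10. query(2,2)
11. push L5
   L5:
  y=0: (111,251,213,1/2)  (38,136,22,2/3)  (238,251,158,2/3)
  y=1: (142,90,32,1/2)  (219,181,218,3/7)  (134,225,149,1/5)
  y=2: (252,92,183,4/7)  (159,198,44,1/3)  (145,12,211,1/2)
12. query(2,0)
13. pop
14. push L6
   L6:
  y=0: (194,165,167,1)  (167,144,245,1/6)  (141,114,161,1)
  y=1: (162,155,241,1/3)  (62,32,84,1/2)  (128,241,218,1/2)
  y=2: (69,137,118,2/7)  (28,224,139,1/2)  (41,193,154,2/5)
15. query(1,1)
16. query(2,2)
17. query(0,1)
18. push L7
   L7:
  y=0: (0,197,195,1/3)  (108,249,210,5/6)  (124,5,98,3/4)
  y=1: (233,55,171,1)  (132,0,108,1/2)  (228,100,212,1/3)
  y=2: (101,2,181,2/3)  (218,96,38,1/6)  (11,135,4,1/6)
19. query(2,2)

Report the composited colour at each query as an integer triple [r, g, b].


at x=1,y=0 over L1,L2,L3,L4:
L1 α=1/2: [75, 43/2, 16]
L2 α=0: [75, 43/2, 16]
L3 α=3/4: [81/2, 325/8, 649/4]
L4 α=1/8: [599/16, 3907/64, 4995/32]
→ [37, 61, 156]

query (0,0) [L1,L2,L3,L4] — begin 0,0,0
L1 α=1: [228, 86, 171]
L2 α=1/2: [303/2, 297/2, 269/2]
L3 α=1: [10, 174, 235]
L4 α=1/3: [229/3, 563/3, 685/3]
→ [76, 188, 228]

at x=1,y=2 over L1,L2,L3,L4:
L1 α=1/5: [196/5, 228/5, 43]
L2 α=2/3: [532/5, 2168/15, 395/3]
L3 α=4/7: [1856/35, 4548/35, 133]
L4 α=3/4: [2354/35, 7647/35, 787/4]
rounded: [67, 218, 197]

query (0,2) [L1,L2,L3] — begin 0,0,0
L1 α=2/5: [26, 122/5, 178/5]
L2 α=2/3: [400/3, 802/15, 1748/15]
L3 α=1/2: [559/6, 2291/15, 2134/15]
rounded: [93, 153, 142]

at x=2,y=2 over L1,L2,L3:
L1 α=1: [163, 254, 14]
L2 α=1/2: [241/2, 373/2, 245/2]
L3 α=2/3: [1213/6, 419/2, 351/2]
= [202, 210, 176]

at x=2,y=0 over L1,L2,L3,L5:
+L1 (α=1/2) → [189/2, 59, 22]
+L2 (α=1/7) → [773/7, 76, 240/7]
+L3 (α=1/2) → [523/7, 132, 1437/14]
+L5 (α=2/3) → [1285/7, 634/3, 5861/42]
rounded: [184, 211, 140]

(1,1) stack=L1,L2,L3,L6; from [0,0,0]:
L1 α=1/4: [57/2, 39, 99/2]
L2 α=2/3: [95/2, 425/3, 325/2]
L3 α=1/5: [219/5, 1832/15, 678/5]
L6 α=1/2: [529/10, 1156/15, 549/5]
rounded: [53, 77, 110]

(2,2) stack=L1,L2,L3,L6; from [0,0,0]:
after L1 α=1: [163, 254, 14]
after L2 α=1/2: [241/2, 373/2, 245/2]
after L3 α=2/3: [1213/6, 419/2, 351/2]
after L6 α=2/5: [1377/10, 2029/10, 1669/10]
→ [138, 203, 167]

at x=0,y=1 over L1,L2,L3,L6:
+L1 (α=1/3) → [72, 194/3, 59]
+L2 (α=1/3) → [182/3, 514/9, 143/3]
+L3 (α=3/5) → [2524/15, 4916/45, 538/15]
+L6 (α=1/3) → [7478/45, 16807/135, 4691/45]
rounded: [166, 124, 104]

at x=2,y=2 over L1,L2,L3,L6,L7:
after L1 α=1: [163, 254, 14]
after L2 α=1/2: [241/2, 373/2, 245/2]
after L3 α=2/3: [1213/6, 419/2, 351/2]
after L6 α=2/5: [1377/10, 2029/10, 1669/10]
after L7 α=1/6: [1399/12, 2299/12, 559/4]
= [117, 192, 140]


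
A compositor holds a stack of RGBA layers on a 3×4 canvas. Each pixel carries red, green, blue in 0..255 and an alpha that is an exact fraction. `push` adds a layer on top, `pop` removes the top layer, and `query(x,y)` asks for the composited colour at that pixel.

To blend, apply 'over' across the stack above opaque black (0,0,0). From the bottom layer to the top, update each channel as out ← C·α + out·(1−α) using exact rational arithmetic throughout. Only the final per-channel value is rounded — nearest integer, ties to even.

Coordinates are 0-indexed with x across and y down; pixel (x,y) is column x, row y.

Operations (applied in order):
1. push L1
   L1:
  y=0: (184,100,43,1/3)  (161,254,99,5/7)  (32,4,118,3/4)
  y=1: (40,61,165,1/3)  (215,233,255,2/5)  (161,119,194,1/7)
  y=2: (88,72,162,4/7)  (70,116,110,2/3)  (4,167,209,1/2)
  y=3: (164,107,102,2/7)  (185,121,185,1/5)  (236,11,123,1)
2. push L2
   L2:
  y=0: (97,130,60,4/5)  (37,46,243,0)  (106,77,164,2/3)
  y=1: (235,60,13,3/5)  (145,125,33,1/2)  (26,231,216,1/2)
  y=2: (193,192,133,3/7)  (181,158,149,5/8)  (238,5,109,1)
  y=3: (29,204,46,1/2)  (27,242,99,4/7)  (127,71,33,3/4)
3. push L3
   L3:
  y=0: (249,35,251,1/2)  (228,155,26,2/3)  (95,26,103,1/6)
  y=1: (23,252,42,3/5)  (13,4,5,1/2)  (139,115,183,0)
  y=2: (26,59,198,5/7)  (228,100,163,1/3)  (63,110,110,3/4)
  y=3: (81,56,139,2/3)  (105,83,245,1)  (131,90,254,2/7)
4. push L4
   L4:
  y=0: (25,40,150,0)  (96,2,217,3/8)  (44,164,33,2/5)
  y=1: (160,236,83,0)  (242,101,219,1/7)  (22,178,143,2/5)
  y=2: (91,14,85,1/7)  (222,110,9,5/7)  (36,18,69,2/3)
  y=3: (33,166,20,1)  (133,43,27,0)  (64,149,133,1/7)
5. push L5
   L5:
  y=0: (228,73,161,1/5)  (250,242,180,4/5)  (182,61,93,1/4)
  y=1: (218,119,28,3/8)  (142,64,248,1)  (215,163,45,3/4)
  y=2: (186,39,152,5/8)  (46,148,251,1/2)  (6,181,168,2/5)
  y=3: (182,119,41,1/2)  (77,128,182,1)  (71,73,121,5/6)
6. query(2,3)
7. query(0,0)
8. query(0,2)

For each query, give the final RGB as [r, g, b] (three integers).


(2,3) stack=L1,L2,L3,L4,L5; from [0,0,0]:
L1 α=1: [236, 11, 123]
L2 α=3/4: [617/4, 56, 111/2]
L3 α=2/7: [4133/28, 460/7, 1571/14]
L4 α=1/7: [13295/98, 3803/49, 5644/49]
L5 α=5/6: [48085/588, 10844/147, 11763/98]
rounded: [82, 74, 120]

query (0,0) [L1,L2,L3,L4,L5] — begin 0,0,0
after L1 α=1/3: [184/3, 100/3, 43/3]
after L2 α=4/5: [1348/15, 332/3, 763/15]
after L3 α=1/2: [5083/30, 437/6, 2264/15]
after L4 α=0: [5083/30, 437/6, 2264/15]
after L5 α=1/5: [13586/75, 1093/15, 11471/75]
→ [181, 73, 153]

(0,2) stack=L1,L2,L3,L4,L5; from [0,0,0]:
L1 α=4/7: [352/7, 288/7, 648/7]
L2 α=3/7: [5461/49, 5184/49, 5385/49]
L3 α=5/7: [17292/343, 24823/343, 59280/343]
L4 α=1/7: [134965/2401, 153740/2401, 384835/2401]
L5 α=5/8: [2637825/19208, 929415/19208, 2979265/19208]
= [137, 48, 155]


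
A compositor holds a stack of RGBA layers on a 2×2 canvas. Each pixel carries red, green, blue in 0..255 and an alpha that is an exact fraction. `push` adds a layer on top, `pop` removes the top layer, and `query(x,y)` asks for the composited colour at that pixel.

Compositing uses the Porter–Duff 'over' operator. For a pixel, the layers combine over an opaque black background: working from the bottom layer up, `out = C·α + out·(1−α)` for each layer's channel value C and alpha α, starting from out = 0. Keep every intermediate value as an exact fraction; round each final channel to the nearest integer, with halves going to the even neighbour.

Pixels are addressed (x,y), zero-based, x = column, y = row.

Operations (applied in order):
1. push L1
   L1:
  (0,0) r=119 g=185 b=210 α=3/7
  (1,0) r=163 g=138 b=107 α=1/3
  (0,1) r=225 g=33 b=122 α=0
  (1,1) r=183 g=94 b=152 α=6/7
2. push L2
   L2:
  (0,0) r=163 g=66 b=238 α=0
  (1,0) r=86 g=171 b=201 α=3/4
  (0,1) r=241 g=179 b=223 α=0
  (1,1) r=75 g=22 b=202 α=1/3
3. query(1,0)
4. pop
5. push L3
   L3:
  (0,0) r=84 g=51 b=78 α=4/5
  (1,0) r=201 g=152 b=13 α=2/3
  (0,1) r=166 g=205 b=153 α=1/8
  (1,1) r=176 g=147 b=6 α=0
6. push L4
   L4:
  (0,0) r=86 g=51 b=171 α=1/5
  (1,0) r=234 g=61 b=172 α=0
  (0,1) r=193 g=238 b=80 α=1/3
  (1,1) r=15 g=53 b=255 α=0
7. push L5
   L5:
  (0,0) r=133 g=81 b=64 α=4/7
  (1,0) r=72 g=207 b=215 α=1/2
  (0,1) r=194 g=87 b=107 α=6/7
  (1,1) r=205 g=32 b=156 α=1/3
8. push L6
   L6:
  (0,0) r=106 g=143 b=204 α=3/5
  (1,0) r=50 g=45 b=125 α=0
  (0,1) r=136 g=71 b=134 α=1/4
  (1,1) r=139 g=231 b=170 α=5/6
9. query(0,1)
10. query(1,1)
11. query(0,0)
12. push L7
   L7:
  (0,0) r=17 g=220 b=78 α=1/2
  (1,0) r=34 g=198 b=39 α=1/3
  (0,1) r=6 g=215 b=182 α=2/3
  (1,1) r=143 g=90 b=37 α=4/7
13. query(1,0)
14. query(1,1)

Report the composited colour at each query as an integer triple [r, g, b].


query (1,0) [L1,L2] — begin 0,0,0
+L1 (α=1/3) → [163/3, 46, 107/3]
+L2 (α=3/4) → [937/12, 559/4, 479/3]
→ [78, 140, 160]

at x=0,y=1 over L1,L3,L4,L5,L6:
+L1 (α=0) → [0, 0, 0]
+L3 (α=1/8) → [83/4, 205/8, 153/8]
+L4 (α=1/3) → [469/6, 1157/12, 473/12]
+L5 (α=6/7) → [7453/42, 7421/84, 8177/84]
+L6 (α=1/4) → [9357/56, 9409/112, 11929/112]
= [167, 84, 107]

query (1,1) [L1,L3,L4,L5,L6] — begin 0,0,0
+L1 (α=6/7) → [1098/7, 564/7, 912/7]
+L3 (α=0) → [1098/7, 564/7, 912/7]
+L4 (α=0) → [1098/7, 564/7, 912/7]
+L5 (α=1/3) → [3631/21, 1352/21, 972/7]
+L6 (α=5/6) → [9113/63, 25607/126, 3461/21]
→ [145, 203, 165]

query (0,0) [L1,L3,L4,L5,L6] — begin 0,0,0
L1 α=3/7: [51, 555/7, 90]
L3 α=4/5: [387/5, 1983/35, 402/5]
L4 α=1/5: [1978/25, 9717/175, 2463/25]
L5 α=4/7: [19234/175, 85851/1225, 13789/175]
L6 α=3/5: [94118/875, 697227/6125, 134678/875]
→ [108, 114, 154]

(1,0) stack=L1,L3,L4,L5,L6,L7; from [0,0,0]:
after L1 α=1/3: [163/3, 46, 107/3]
after L3 α=2/3: [1369/9, 350/3, 185/9]
after L4 α=0: [1369/9, 350/3, 185/9]
after L5 α=1/2: [2017/18, 971/6, 1060/9]
after L6 α=0: [2017/18, 971/6, 1060/9]
after L7 α=1/3: [2323/27, 1565/9, 2471/27]
= [86, 174, 92]

query (1,1) [L1,L3,L4,L5,L6,L7] — begin 0,0,0
after L1 α=6/7: [1098/7, 564/7, 912/7]
after L3 α=0: [1098/7, 564/7, 912/7]
after L4 α=0: [1098/7, 564/7, 912/7]
after L5 α=1/3: [3631/21, 1352/21, 972/7]
after L6 α=5/6: [9113/63, 25607/126, 3461/21]
after L7 α=4/7: [21125/147, 40727/294, 4497/49]
rounded: [144, 139, 92]


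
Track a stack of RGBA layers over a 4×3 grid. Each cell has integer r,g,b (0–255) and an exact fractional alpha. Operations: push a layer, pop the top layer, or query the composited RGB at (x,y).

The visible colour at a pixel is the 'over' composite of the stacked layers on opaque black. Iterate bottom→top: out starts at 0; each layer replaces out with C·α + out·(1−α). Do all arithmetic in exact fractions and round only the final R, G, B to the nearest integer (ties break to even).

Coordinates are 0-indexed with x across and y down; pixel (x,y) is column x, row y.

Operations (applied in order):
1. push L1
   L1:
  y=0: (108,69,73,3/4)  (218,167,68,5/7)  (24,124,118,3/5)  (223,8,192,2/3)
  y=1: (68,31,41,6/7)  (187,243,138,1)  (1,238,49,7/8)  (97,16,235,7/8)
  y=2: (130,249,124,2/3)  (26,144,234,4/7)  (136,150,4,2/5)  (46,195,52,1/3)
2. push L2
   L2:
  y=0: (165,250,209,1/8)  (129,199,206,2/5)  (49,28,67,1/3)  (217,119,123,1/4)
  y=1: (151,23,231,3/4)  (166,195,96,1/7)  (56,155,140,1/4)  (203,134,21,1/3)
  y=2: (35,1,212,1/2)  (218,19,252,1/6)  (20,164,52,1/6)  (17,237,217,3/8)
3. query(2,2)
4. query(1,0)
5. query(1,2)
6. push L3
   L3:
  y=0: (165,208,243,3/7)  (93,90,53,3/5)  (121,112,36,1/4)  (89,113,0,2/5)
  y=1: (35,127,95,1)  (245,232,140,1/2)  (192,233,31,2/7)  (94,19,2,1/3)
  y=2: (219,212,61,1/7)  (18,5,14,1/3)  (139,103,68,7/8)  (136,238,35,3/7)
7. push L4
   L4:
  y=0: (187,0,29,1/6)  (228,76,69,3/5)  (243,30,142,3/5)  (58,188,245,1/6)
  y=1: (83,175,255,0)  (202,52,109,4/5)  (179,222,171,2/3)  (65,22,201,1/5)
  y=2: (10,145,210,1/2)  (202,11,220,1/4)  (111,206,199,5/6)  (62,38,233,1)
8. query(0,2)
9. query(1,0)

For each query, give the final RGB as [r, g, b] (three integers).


at x=2,y=2 over L1,L2:
+L1 (α=2/5) → [272/5, 60, 8/5]
+L2 (α=1/6) → [146/3, 232/3, 10]
→ [49, 77, 10]

query (1,0) [L1,L2] — begin 0,0,0
+L1 (α=5/7) → [1090/7, 835/7, 340/7]
+L2 (α=2/5) → [5076/35, 5291/35, 3904/35]
→ [145, 151, 112]

(1,2) stack=L1,L2; from [0,0,0]:
L1 α=4/7: [104/7, 576/7, 936/7]
L2 α=1/6: [341/7, 3013/42, 1074/7]
→ [49, 72, 153]

at x=0,y=2 over L1,L2,L3,L4:
L1 α=2/3: [260/3, 166, 248/3]
L2 α=1/2: [365/6, 167/2, 442/3]
L3 α=1/7: [584/7, 713/7, 135]
L4 α=1/2: [327/7, 864/7, 345/2]
→ [47, 123, 172]

query (1,0) [L1,L2,L3,L4] — begin 0,0,0
+L1 (α=5/7) → [1090/7, 835/7, 340/7]
+L2 (α=2/5) → [5076/35, 5291/35, 3904/35]
+L3 (α=3/5) → [19917/175, 20032/175, 13373/175]
+L4 (α=3/5) → [159534/875, 79964/875, 62971/875]
→ [182, 91, 72]


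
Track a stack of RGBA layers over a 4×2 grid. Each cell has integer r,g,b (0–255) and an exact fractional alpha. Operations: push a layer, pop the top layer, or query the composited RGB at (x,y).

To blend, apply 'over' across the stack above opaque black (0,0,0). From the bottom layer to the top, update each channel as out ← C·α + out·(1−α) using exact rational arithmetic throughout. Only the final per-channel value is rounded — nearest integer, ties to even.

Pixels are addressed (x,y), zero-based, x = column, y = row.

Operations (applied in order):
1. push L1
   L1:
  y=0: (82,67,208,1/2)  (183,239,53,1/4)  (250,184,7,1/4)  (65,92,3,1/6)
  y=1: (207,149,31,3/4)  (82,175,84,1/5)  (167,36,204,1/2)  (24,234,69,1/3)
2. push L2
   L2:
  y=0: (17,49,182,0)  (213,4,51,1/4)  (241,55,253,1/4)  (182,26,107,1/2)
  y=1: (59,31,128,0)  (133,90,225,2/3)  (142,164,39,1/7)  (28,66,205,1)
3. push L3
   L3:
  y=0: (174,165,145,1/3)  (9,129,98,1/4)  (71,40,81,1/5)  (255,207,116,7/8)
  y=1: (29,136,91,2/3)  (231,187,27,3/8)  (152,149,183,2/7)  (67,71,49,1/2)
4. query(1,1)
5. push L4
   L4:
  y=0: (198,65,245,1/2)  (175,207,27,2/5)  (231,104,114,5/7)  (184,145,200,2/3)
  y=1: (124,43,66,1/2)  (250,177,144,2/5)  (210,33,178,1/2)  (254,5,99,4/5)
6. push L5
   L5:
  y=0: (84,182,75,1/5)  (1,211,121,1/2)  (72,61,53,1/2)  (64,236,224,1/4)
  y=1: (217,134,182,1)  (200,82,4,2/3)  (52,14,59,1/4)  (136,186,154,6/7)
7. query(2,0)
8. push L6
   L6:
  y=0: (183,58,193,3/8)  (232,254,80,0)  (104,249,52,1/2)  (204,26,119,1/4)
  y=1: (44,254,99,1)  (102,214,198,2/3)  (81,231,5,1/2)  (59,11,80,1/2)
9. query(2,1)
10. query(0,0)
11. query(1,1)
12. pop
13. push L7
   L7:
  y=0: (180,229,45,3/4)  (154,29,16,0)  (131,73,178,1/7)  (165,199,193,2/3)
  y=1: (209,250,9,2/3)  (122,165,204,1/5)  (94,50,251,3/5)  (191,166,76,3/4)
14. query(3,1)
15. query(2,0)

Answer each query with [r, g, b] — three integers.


at x=1,y=1 over L1,L2,L3:
after L1 α=1/5: [82/5, 35, 84/5]
after L2 α=2/3: [1412/15, 215/3, 778/5]
after L3 α=3/8: [3491/24, 1379/12, 859/8]
= [145, 115, 107]

query (2,0) [L1,L2,L3,L4,L5] — begin 0,0,0
+L1 (α=1/4) → [125/2, 46, 7/4]
+L2 (α=1/4) → [857/8, 193/4, 1033/16]
+L3 (α=1/5) → [999/10, 233/5, 1357/20]
+L4 (α=5/7) → [6774/35, 438/5, 7057/70]
+L5 (α=1/2) → [4647/35, 743/10, 10767/140]
rounded: [133, 74, 77]

at x=2,y=1 over L1,L2,L3,L4,L5,L6:
after L1 α=1/2: [167/2, 18, 102]
after L2 α=1/7: [643/7, 272/7, 93]
after L3 α=2/7: [5343/49, 3446/49, 831/7]
after L4 α=1/2: [15633/98, 5063/98, 2077/14]
after L5 α=1/4: [51995/392, 16561/392, 7057/56]
after L6 α=1/2: [83747/784, 107113/784, 7337/112]
= [107, 137, 66]

query (0,0) [L1,L2,L3,L4,L5,L6] — begin 0,0,0
L1 α=1/2: [41, 67/2, 104]
L2 α=0: [41, 67/2, 104]
L3 α=1/3: [256/3, 232/3, 353/3]
L4 α=1/2: [425/3, 427/6, 544/3]
L5 α=1/5: [1952/15, 280/3, 2401/15]
L6 α=3/8: [3599/24, 961/12, 2069/12]
→ [150, 80, 172]

(1,1) stack=L1,L2,L3,L4,L5,L6; from [0,0,0]:
L1 α=1/5: [82/5, 35, 84/5]
L2 α=2/3: [1412/15, 215/3, 778/5]
L3 α=3/8: [3491/24, 1379/12, 859/8]
L4 α=2/5: [7491/40, 559/4, 4881/40]
L5 α=2/3: [23491/120, 405/4, 5201/120]
L6 α=2/3: [47971/360, 2117/12, 52721/360]
= [133, 176, 146]

query (3,1) [L1,L2,L3,L4,L5,L7] — begin 0,0,0
after L1 α=1/3: [8, 78, 23]
after L2 α=1: [28, 66, 205]
after L3 α=1/2: [95/2, 137/2, 127]
after L4 α=4/5: [2127/10, 177/10, 523/5]
after L5 α=6/7: [10287/70, 11337/70, 5143/35]
after L7 α=3/4: [50397/280, 46197/280, 13123/140]
= [180, 165, 94]

at x=2,y=0 over L1,L2,L3,L4,L5,L7:
after L1 α=1/4: [125/2, 46, 7/4]
after L2 α=1/4: [857/8, 193/4, 1033/16]
after L3 α=1/5: [999/10, 233/5, 1357/20]
after L4 α=5/7: [6774/35, 438/5, 7057/70]
after L5 α=1/2: [4647/35, 743/10, 10767/140]
after L7 α=1/7: [32467/245, 2594/35, 44761/490]
→ [133, 74, 91]


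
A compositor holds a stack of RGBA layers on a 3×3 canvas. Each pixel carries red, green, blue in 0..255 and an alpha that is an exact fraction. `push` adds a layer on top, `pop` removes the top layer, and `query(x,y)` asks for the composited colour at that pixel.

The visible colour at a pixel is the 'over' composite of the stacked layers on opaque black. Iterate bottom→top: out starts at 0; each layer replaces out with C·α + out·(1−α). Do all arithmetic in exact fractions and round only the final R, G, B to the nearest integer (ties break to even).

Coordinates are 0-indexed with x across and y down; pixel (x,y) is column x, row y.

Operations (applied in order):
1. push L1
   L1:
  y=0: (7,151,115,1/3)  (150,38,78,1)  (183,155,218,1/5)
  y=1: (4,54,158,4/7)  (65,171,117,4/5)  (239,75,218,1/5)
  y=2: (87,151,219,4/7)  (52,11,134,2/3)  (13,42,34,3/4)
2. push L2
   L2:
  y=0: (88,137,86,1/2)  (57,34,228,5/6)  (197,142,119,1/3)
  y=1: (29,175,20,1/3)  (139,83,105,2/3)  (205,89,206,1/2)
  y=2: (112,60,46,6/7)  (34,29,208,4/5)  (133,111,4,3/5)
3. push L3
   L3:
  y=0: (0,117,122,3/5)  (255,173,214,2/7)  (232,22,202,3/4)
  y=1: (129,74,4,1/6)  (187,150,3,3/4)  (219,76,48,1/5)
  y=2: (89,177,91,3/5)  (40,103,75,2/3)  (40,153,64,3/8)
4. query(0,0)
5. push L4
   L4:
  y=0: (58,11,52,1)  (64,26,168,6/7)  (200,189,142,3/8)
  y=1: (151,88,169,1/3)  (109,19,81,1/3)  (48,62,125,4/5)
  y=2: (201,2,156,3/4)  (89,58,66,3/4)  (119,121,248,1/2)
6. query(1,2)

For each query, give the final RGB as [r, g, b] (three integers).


query (0,0) [L1,L2,L3] — begin 0,0,0
L1 α=1/3: [7/3, 151/3, 115/3]
L2 α=1/2: [271/6, 281/3, 373/6]
L3 α=3/5: [271/15, 323/3, 1471/15]
→ [18, 108, 98]

(1,2) stack=L1,L2,L3,L4; from [0,0,0]:
+L1 (α=2/3) → [104/3, 22/3, 268/3]
+L2 (α=4/5) → [512/15, 74/3, 2764/15]
+L3 (α=2/3) → [1712/45, 692/9, 5014/45]
+L4 (α=3/4) → [13727/180, 1129/18, 3481/45]
= [76, 63, 77]
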